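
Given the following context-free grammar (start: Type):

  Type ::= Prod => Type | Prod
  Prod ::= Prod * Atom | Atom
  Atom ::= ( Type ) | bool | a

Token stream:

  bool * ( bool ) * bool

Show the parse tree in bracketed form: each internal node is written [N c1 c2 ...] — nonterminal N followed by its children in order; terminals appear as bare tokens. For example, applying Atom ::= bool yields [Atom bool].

Type
Prod
Prod * Atom
Prod * Atom * Atom
Atom * Atom * Atom
bool * Atom * Atom
bool * ( Type ) * Atom
bool * ( Prod ) * Atom
bool * ( Atom ) * Atom
bool * ( bool ) * Atom
bool * ( bool ) * bool

[Type [Prod [Prod [Prod [Atom bool]] * [Atom ( [Type [Prod [Atom bool]]] )]] * [Atom bool]]]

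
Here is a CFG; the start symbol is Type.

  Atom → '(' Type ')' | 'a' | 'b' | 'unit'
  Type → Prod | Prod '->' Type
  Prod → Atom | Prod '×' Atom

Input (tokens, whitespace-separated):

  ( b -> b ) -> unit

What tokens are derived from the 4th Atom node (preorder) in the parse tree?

unit

[Type [Prod [Atom ( [Type [Prod [Atom b]] -> [Type [Prod [Atom b]]]] )]] -> [Type [Prod [Atom unit]]]]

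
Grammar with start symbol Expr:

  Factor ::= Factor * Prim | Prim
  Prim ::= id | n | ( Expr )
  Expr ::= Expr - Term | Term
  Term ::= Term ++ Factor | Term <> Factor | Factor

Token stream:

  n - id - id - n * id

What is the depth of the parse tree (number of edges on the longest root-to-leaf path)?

[Expr [Expr [Expr [Expr [Term [Factor [Prim n]]]] - [Term [Factor [Prim id]]]] - [Term [Factor [Prim id]]]] - [Term [Factor [Factor [Prim n]] * [Prim id]]]]

7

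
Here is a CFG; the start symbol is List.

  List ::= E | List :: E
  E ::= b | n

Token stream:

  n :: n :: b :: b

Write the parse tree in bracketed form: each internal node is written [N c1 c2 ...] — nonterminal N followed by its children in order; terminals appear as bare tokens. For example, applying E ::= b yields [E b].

List
List :: E
List :: E :: E
List :: E :: E :: E
E :: E :: E :: E
n :: E :: E :: E
n :: n :: E :: E
n :: n :: b :: E
n :: n :: b :: b

[List [List [List [List [E n]] :: [E n]] :: [E b]] :: [E b]]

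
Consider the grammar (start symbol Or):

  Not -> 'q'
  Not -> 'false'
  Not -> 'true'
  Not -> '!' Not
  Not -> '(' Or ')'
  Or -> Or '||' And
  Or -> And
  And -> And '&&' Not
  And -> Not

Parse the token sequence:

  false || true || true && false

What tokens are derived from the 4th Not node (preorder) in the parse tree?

[Or [Or [Or [And [Not false]]] || [And [Not true]]] || [And [And [Not true]] && [Not false]]]

false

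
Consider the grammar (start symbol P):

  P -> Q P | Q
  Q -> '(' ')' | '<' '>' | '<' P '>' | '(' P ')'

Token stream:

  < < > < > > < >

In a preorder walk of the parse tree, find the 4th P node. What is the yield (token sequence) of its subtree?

< >

[P [Q < [P [Q < >] [P [Q < >]]] >] [P [Q < >]]]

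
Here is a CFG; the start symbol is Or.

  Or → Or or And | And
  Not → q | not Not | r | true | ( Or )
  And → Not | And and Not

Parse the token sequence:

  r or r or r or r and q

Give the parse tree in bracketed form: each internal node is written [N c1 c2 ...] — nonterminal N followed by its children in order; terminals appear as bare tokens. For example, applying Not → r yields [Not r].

Or
Or or And
Or or And or And
Or or And or And or And
And or And or And or And
Not or And or And or And
r or And or And or And
r or Not or And or And
r or r or And or And
r or r or Not or And
r or r or r or And
r or r or r or And and Not
r or r or r or Not and Not
r or r or r or r and Not
r or r or r or r and q

[Or [Or [Or [Or [And [Not r]]] or [And [Not r]]] or [And [Not r]]] or [And [And [Not r]] and [Not q]]]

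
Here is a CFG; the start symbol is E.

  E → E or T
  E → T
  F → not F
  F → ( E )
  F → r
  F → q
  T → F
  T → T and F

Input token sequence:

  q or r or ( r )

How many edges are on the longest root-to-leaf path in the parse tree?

[E [E [E [T [F q]]] or [T [F r]]] or [T [F ( [E [T [F r]]] )]]]

6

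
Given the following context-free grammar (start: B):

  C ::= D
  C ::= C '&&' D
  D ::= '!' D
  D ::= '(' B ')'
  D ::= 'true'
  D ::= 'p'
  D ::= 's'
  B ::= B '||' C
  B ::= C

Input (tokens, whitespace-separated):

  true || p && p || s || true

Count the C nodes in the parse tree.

[B [B [B [B [C [D true]]] || [C [C [D p]] && [D p]]] || [C [D s]]] || [C [D true]]]

5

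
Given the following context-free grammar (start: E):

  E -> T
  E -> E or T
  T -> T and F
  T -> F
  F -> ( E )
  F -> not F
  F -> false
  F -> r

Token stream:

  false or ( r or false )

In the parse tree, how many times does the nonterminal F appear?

4

[E [E [T [F false]]] or [T [F ( [E [E [T [F r]]] or [T [F false]]] )]]]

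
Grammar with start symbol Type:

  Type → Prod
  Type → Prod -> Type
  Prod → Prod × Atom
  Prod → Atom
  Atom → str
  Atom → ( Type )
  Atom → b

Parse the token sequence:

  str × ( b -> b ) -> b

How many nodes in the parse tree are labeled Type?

4

[Type [Prod [Prod [Atom str]] × [Atom ( [Type [Prod [Atom b]] -> [Type [Prod [Atom b]]]] )]] -> [Type [Prod [Atom b]]]]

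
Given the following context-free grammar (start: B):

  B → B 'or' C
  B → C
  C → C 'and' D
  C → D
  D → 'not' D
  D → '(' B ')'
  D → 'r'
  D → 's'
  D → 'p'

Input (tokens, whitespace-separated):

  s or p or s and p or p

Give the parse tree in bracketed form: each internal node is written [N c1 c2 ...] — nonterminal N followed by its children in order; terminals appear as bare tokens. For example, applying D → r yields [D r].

B
B or C
B or C or C
B or C or C or C
C or C or C or C
D or C or C or C
s or C or C or C
s or D or C or C
s or p or C or C
s or p or C and D or C
s or p or D and D or C
s or p or s and D or C
s or p or s and p or C
s or p or s and p or D
s or p or s and p or p

[B [B [B [B [C [D s]]] or [C [D p]]] or [C [C [D s]] and [D p]]] or [C [D p]]]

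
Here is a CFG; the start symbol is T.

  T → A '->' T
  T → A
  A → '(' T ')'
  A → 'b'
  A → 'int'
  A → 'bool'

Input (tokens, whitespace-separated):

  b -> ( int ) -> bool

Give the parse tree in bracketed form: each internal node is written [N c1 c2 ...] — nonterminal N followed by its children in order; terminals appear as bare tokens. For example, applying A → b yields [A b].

[T [A b] -> [T [A ( [T [A int]] )] -> [T [A bool]]]]

T
A -> T
b -> T
b -> A -> T
b -> ( T ) -> T
b -> ( A ) -> T
b -> ( int ) -> T
b -> ( int ) -> A
b -> ( int ) -> bool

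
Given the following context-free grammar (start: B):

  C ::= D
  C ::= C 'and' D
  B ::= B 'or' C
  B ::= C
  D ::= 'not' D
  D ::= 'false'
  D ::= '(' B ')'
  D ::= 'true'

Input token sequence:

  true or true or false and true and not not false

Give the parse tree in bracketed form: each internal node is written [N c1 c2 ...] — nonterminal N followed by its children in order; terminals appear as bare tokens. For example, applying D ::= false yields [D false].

[B [B [B [C [D true]]] or [C [D true]]] or [C [C [C [D false]] and [D true]] and [D not [D not [D false]]]]]

B
B or C
B or C or C
C or C or C
D or C or C
true or C or C
true or D or C
true or true or C
true or true or C and D
true or true or C and D and D
true or true or D and D and D
true or true or false and D and D
true or true or false and true and D
true or true or false and true and not D
true or true or false and true and not not D
true or true or false and true and not not false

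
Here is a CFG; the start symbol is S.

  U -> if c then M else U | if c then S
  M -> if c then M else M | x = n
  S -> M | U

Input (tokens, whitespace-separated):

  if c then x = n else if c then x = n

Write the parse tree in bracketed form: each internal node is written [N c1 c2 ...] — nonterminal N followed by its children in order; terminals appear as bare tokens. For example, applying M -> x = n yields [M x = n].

[S [U if c then [M x = n] else [U if c then [S [M x = n]]]]]

S
U
if c then M else U
if c then x = n else U
if c then x = n else if c then S
if c then x = n else if c then M
if c then x = n else if c then x = n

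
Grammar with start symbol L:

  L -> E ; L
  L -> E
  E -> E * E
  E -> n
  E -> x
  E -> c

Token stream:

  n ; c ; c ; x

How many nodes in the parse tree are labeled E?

4

[L [E n] ; [L [E c] ; [L [E c] ; [L [E x]]]]]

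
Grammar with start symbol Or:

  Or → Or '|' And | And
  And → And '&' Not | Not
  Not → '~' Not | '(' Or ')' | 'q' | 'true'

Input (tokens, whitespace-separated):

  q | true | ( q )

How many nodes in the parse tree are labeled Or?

[Or [Or [Or [And [Not q]]] | [And [Not true]]] | [And [Not ( [Or [And [Not q]]] )]]]

4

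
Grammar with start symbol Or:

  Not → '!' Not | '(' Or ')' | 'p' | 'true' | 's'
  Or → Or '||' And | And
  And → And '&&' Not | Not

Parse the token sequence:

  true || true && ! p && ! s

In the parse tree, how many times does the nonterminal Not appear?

[Or [Or [And [Not true]]] || [And [And [And [Not true]] && [Not ! [Not p]]] && [Not ! [Not s]]]]

6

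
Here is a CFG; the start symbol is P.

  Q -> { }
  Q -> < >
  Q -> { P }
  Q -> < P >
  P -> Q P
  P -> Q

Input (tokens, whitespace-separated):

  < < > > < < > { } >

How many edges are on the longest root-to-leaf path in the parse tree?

[P [Q < [P [Q < >]] >] [P [Q < [P [Q < >] [P [Q { }]]] >]]]

6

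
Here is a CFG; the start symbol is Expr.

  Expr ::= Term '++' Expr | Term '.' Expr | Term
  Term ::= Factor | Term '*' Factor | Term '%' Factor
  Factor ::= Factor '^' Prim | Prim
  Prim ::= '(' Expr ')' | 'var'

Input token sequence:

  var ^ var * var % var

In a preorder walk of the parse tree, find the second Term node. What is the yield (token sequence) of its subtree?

[Expr [Term [Term [Term [Factor [Factor [Prim var]] ^ [Prim var]]] * [Factor [Prim var]]] % [Factor [Prim var]]]]

var ^ var * var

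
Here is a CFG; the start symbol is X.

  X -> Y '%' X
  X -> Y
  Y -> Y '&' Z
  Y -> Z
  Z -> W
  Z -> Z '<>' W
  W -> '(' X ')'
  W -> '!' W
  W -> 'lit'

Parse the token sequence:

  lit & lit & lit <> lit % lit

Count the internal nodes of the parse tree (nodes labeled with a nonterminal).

[X [Y [Y [Y [Z [W lit]]] & [Z [W lit]]] & [Z [Z [W lit]] <> [W lit]]] % [X [Y [Z [W lit]]]]]

16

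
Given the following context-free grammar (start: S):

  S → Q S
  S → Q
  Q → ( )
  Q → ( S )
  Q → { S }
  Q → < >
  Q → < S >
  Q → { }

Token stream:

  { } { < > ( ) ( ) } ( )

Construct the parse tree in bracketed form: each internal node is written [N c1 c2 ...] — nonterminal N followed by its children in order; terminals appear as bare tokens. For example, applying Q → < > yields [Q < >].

[S [Q { }] [S [Q { [S [Q < >] [S [Q ( )] [S [Q ( )]]]] }] [S [Q ( )]]]]

S
Q S
{ } S
{ } Q S
{ } { S } S
{ } { Q S } S
{ } { < > S } S
{ } { < > Q S } S
{ } { < > ( ) S } S
{ } { < > ( ) Q } S
{ } { < > ( ) ( ) } S
{ } { < > ( ) ( ) } Q
{ } { < > ( ) ( ) } ( )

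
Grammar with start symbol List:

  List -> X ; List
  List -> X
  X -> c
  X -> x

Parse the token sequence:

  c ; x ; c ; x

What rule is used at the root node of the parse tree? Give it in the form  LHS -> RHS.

[List [X c] ; [List [X x] ; [List [X c] ; [List [X x]]]]]

List -> X ; List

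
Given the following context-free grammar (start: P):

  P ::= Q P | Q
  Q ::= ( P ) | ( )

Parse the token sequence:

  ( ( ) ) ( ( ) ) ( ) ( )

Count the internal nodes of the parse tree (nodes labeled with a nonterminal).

[P [Q ( [P [Q ( )]] )] [P [Q ( [P [Q ( )]] )] [P [Q ( )] [P [Q ( )]]]]]

12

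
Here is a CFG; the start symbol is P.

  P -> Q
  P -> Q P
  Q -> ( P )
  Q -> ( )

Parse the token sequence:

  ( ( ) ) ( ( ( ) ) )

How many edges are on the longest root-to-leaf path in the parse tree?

[P [Q ( [P [Q ( )]] )] [P [Q ( [P [Q ( [P [Q ( )]] )]] )]]]

7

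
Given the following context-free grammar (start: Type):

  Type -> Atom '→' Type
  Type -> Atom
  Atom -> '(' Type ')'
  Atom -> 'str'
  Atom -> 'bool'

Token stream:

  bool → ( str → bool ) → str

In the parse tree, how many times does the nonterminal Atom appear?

5

[Type [Atom bool] → [Type [Atom ( [Type [Atom str] → [Type [Atom bool]]] )] → [Type [Atom str]]]]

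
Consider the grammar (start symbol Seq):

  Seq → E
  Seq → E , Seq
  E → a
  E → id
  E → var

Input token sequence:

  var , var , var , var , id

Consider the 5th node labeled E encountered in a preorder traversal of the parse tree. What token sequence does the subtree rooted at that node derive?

[Seq [E var] , [Seq [E var] , [Seq [E var] , [Seq [E var] , [Seq [E id]]]]]]

id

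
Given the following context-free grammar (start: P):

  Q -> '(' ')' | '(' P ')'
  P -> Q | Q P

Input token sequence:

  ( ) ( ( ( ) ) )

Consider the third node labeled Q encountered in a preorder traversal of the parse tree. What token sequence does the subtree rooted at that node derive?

[P [Q ( )] [P [Q ( [P [Q ( [P [Q ( )]] )]] )]]]

( ( ) )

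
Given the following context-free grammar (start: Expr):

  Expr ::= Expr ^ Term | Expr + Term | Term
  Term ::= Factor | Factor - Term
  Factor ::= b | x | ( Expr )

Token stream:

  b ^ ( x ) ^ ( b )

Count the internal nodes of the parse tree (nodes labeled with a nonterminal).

[Expr [Expr [Expr [Term [Factor b]]] ^ [Term [Factor ( [Expr [Term [Factor x]]] )]]] ^ [Term [Factor ( [Expr [Term [Factor b]]] )]]]

15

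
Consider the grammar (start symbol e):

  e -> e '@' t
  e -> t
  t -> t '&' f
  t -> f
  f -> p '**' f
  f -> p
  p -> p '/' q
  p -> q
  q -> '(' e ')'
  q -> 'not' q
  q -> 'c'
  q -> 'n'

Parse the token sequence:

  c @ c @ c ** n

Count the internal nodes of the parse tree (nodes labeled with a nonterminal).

[e [e [e [t [f [p [q c]]]]] @ [t [f [p [q c]]]]] @ [t [f [p [q c]] ** [f [p [q n]]]]]]

18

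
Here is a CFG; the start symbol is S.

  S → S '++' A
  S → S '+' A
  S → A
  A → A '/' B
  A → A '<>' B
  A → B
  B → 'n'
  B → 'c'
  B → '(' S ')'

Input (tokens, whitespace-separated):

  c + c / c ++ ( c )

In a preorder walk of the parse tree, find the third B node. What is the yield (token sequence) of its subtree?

c

[S [S [S [A [B c]]] + [A [A [B c]] / [B c]]] ++ [A [B ( [S [A [B c]]] )]]]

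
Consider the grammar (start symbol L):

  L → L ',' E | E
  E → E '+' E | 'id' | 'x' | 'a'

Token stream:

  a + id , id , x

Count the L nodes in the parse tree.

3

[L [L [L [E [E a] + [E id]]] , [E id]] , [E x]]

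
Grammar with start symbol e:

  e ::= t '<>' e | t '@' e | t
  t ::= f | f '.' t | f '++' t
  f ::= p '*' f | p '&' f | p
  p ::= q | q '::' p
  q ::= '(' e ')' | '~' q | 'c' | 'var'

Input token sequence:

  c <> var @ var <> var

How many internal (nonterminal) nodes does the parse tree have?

[e [t [f [p [q c]]]] <> [e [t [f [p [q var]]]] @ [e [t [f [p [q var]]]] <> [e [t [f [p [q var]]]]]]]]

20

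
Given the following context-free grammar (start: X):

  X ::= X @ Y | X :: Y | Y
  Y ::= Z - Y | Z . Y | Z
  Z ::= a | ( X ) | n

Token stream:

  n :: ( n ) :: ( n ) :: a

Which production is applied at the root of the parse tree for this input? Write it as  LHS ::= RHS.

[X [X [X [X [Y [Z n]]] :: [Y [Z ( [X [Y [Z n]]] )]]] :: [Y [Z ( [X [Y [Z n]]] )]]] :: [Y [Z a]]]

X ::= X :: Y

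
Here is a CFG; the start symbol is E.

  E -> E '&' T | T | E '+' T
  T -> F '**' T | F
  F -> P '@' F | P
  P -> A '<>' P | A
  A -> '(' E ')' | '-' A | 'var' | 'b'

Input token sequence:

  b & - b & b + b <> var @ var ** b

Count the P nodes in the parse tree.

[E [E [E [E [T [F [P [A b]]]]] & [T [F [P [A - [A b]]]]]] & [T [F [P [A b]]]]] + [T [F [P [A b] <> [P [A var]]] @ [F [P [A var]]]] ** [T [F [P [A b]]]]]]

7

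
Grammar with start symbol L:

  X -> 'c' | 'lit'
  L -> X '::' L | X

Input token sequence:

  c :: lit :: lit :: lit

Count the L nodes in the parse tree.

[L [X c] :: [L [X lit] :: [L [X lit] :: [L [X lit]]]]]

4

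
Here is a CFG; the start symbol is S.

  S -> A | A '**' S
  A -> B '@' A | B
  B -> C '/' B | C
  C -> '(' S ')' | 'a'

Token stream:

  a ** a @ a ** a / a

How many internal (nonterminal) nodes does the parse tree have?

17

[S [A [B [C a]]] ** [S [A [B [C a]] @ [A [B [C a]]]] ** [S [A [B [C a] / [B [C a]]]]]]]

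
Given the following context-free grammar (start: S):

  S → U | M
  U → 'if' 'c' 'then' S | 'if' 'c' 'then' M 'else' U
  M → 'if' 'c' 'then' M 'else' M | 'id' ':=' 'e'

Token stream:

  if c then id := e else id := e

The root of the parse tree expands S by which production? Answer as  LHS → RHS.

[S [M if c then [M id := e] else [M id := e]]]

S → M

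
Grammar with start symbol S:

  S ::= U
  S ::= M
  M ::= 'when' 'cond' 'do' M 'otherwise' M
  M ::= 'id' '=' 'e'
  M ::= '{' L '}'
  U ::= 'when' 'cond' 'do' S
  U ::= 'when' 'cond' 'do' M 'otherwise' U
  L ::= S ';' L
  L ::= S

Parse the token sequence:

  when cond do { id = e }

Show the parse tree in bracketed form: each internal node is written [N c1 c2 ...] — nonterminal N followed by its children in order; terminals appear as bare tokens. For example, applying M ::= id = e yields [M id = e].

[S [U when cond do [S [M { [L [S [M id = e]]] }]]]]

S
U
when cond do S
when cond do M
when cond do { L }
when cond do { S }
when cond do { M }
when cond do { id = e }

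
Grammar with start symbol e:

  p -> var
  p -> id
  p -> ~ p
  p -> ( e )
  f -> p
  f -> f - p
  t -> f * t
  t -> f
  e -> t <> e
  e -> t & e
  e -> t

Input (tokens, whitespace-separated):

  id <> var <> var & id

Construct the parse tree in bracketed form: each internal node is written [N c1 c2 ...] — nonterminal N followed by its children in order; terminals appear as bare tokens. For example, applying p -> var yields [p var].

[e [t [f [p id]]] <> [e [t [f [p var]]] <> [e [t [f [p var]]] & [e [t [f [p id]]]]]]]

e
t <> e
f <> e
p <> e
id <> e
id <> t <> e
id <> f <> e
id <> p <> e
id <> var <> e
id <> var <> t & e
id <> var <> f & e
id <> var <> p & e
id <> var <> var & e
id <> var <> var & t
id <> var <> var & f
id <> var <> var & p
id <> var <> var & id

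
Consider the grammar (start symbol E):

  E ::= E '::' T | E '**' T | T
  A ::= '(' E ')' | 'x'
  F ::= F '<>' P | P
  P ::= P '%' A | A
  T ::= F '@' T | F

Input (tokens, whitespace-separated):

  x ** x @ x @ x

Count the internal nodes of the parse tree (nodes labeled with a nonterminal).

[E [E [T [F [P [A x]]]]] ** [T [F [P [A x]]] @ [T [F [P [A x]]] @ [T [F [P [A x]]]]]]]

18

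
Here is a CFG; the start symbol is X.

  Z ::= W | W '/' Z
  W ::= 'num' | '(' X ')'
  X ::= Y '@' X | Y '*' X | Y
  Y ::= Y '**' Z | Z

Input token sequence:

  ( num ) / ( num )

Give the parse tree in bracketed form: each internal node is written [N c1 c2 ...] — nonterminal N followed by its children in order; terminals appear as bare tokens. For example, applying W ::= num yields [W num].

[X [Y [Z [W ( [X [Y [Z [W num]]]] )] / [Z [W ( [X [Y [Z [W num]]]] )]]]]]

X
Y
Z
W / Z
( X ) / Z
( Y ) / Z
( Z ) / Z
( W ) / Z
( num ) / Z
( num ) / W
( num ) / ( X )
( num ) / ( Y )
( num ) / ( Z )
( num ) / ( W )
( num ) / ( num )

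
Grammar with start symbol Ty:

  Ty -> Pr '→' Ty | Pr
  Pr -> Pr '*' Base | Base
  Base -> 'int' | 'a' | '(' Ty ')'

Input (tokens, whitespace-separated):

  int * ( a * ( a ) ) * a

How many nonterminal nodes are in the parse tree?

15

[Ty [Pr [Pr [Pr [Base int]] * [Base ( [Ty [Pr [Pr [Base a]] * [Base ( [Ty [Pr [Base a]]] )]]] )]] * [Base a]]]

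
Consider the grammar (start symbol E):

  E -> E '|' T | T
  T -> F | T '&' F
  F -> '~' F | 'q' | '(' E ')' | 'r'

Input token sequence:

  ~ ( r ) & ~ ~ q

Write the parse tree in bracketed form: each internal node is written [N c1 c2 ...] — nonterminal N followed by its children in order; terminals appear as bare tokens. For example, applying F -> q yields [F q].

[E [T [T [F ~ [F ( [E [T [F r]]] )]]] & [F ~ [F ~ [F q]]]]]

E
T
T & F
F & F
~ F & F
~ ( E ) & F
~ ( T ) & F
~ ( F ) & F
~ ( r ) & F
~ ( r ) & ~ F
~ ( r ) & ~ ~ F
~ ( r ) & ~ ~ q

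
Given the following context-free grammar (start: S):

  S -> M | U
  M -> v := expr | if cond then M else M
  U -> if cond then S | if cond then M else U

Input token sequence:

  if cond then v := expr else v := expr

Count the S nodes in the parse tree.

[S [M if cond then [M v := expr] else [M v := expr]]]

1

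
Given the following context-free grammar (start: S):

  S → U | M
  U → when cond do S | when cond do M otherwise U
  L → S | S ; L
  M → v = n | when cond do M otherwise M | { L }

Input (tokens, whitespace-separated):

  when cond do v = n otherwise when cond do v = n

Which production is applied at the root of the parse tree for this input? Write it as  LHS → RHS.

[S [U when cond do [M v = n] otherwise [U when cond do [S [M v = n]]]]]

S → U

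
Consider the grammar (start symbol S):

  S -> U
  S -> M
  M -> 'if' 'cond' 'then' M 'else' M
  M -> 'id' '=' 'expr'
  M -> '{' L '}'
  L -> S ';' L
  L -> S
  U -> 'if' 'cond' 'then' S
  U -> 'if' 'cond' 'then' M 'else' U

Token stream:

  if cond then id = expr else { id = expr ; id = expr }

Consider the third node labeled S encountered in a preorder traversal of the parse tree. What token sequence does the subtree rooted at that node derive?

[S [M if cond then [M id = expr] else [M { [L [S [M id = expr]] ; [L [S [M id = expr]]]] }]]]

id = expr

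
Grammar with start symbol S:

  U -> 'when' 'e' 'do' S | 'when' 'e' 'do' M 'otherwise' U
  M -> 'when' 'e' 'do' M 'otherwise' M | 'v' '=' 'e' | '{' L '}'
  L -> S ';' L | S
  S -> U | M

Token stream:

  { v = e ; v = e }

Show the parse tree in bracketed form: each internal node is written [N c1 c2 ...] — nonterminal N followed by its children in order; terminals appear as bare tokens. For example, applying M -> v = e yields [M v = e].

[S [M { [L [S [M v = e]] ; [L [S [M v = e]]]] }]]

S
M
{ L }
{ S ; L }
{ M ; L }
{ v = e ; L }
{ v = e ; S }
{ v = e ; M }
{ v = e ; v = e }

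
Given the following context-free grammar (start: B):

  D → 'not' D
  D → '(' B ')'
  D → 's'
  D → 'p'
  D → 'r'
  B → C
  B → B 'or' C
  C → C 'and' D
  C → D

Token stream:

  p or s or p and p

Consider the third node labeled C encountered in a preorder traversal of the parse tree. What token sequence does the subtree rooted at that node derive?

[B [B [B [C [D p]]] or [C [D s]]] or [C [C [D p]] and [D p]]]

p and p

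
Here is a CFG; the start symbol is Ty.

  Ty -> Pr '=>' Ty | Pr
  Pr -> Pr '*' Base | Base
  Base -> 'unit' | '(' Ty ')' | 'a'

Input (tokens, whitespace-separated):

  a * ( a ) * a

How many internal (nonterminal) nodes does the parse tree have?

[Ty [Pr [Pr [Pr [Base a]] * [Base ( [Ty [Pr [Base a]]] )]] * [Base a]]]

10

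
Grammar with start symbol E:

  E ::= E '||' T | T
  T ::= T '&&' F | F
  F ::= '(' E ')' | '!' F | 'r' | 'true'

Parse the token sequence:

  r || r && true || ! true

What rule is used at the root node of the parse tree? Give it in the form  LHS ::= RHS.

E ::= E '||' T

[E [E [E [T [F r]]] || [T [T [F r]] && [F true]]] || [T [F ! [F true]]]]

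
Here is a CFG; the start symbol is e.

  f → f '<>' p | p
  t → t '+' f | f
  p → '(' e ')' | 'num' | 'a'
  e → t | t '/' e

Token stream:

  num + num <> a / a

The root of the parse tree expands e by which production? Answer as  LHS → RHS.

e → t '/' e

[e [t [t [f [p num]]] + [f [f [p num]] <> [p a]]] / [e [t [f [p a]]]]]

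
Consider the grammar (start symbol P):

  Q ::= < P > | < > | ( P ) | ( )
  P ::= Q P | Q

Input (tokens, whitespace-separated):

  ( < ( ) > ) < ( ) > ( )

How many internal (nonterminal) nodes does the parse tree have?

[P [Q ( [P [Q < [P [Q ( )]] >]] )] [P [Q < [P [Q ( )]] >] [P [Q ( )]]]]

12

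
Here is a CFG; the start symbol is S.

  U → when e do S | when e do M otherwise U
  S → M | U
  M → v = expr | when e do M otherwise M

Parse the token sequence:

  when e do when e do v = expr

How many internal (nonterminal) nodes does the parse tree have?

6

[S [U when e do [S [U when e do [S [M v = expr]]]]]]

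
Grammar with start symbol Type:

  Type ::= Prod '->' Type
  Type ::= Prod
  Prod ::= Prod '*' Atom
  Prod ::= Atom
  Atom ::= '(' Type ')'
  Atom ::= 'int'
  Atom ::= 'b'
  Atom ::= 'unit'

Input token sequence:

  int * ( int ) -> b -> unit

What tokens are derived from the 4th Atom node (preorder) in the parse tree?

b

[Type [Prod [Prod [Atom int]] * [Atom ( [Type [Prod [Atom int]]] )]] -> [Type [Prod [Atom b]] -> [Type [Prod [Atom unit]]]]]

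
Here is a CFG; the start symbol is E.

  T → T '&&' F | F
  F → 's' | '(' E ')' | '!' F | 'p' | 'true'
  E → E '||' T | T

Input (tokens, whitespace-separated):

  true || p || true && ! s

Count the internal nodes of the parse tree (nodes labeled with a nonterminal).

12

[E [E [E [T [F true]]] || [T [F p]]] || [T [T [F true]] && [F ! [F s]]]]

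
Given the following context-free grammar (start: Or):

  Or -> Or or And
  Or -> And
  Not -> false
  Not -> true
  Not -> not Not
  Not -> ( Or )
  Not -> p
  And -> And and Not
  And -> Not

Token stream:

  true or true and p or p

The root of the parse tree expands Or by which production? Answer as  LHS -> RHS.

Or -> Or or And

[Or [Or [Or [And [Not true]]] or [And [And [Not true]] and [Not p]]] or [And [Not p]]]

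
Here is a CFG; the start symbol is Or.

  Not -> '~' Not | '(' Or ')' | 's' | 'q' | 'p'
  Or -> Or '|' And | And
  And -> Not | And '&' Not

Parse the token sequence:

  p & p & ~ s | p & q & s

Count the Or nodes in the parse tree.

2

[Or [Or [And [And [And [Not p]] & [Not p]] & [Not ~ [Not s]]]] | [And [And [And [Not p]] & [Not q]] & [Not s]]]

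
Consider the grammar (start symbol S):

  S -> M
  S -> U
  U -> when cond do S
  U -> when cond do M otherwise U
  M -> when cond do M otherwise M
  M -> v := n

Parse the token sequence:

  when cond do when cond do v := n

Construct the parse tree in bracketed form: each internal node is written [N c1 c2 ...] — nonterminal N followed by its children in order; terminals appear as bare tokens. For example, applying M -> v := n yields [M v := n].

[S [U when cond do [S [U when cond do [S [M v := n]]]]]]

S
U
when cond do S
when cond do U
when cond do when cond do S
when cond do when cond do M
when cond do when cond do v := n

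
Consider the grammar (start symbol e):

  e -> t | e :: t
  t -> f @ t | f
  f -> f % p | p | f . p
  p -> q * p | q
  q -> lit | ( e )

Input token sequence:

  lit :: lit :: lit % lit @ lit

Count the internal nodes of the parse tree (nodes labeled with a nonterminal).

22

[e [e [e [t [f [p [q lit]]]]] :: [t [f [p [q lit]]]]] :: [t [f [f [p [q lit]]] % [p [q lit]]] @ [t [f [p [q lit]]]]]]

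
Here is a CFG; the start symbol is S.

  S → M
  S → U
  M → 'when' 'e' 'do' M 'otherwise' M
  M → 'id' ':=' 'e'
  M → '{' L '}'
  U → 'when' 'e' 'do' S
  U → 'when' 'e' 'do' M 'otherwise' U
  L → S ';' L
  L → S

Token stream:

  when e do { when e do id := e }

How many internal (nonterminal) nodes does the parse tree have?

[S [U when e do [S [M { [L [S [U when e do [S [M id := e]]]]] }]]]]

9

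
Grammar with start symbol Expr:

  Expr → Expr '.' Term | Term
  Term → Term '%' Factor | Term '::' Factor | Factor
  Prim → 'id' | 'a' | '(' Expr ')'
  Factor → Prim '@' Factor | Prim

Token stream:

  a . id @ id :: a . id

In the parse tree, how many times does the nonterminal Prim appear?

[Expr [Expr [Expr [Term [Factor [Prim a]]]] . [Term [Term [Factor [Prim id] @ [Factor [Prim id]]]] :: [Factor [Prim a]]]] . [Term [Factor [Prim id]]]]

5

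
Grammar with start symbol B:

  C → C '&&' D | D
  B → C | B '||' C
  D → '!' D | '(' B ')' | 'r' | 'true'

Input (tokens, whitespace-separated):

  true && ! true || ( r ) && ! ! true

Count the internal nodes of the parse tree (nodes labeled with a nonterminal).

[B [B [C [C [D true]] && [D ! [D true]]]] || [C [C [D ( [B [C [D r]]] )]] && [D ! [D ! [D true]]]]]

16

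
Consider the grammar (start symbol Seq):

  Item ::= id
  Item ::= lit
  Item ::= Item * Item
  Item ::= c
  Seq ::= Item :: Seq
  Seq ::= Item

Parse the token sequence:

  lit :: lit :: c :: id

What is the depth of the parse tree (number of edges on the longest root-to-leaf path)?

[Seq [Item lit] :: [Seq [Item lit] :: [Seq [Item c] :: [Seq [Item id]]]]]

5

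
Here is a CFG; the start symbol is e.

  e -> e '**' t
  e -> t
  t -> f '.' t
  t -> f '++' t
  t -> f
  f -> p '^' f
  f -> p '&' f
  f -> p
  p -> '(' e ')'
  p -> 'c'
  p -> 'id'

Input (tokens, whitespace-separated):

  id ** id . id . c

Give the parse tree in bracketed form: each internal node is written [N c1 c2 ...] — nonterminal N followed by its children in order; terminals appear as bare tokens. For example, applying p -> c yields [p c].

[e [e [t [f [p id]]]] ** [t [f [p id]] . [t [f [p id]] . [t [f [p c]]]]]]

e
e ** t
t ** t
f ** t
p ** t
id ** t
id ** f . t
id ** p . t
id ** id . t
id ** id . f . t
id ** id . p . t
id ** id . id . t
id ** id . id . f
id ** id . id . p
id ** id . id . c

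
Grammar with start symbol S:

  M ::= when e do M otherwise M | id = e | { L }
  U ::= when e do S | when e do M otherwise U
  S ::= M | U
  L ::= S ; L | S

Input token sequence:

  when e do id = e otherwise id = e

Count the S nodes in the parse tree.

[S [M when e do [M id = e] otherwise [M id = e]]]

1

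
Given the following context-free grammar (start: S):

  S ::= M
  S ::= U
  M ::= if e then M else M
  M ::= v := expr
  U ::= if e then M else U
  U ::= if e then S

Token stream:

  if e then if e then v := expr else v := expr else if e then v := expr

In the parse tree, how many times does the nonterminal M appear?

[S [U if e then [M if e then [M v := expr] else [M v := expr]] else [U if e then [S [M v := expr]]]]]

4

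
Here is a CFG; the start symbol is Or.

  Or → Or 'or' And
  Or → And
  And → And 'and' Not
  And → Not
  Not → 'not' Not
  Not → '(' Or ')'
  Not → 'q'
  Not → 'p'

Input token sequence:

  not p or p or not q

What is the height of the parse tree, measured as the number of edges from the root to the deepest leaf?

[Or [Or [Or [And [Not not [Not p]]]] or [And [Not p]]] or [And [Not not [Not q]]]]

6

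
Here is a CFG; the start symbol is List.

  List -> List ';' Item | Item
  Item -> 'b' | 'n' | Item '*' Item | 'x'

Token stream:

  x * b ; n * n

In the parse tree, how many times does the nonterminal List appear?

[List [List [Item [Item x] * [Item b]]] ; [Item [Item n] * [Item n]]]

2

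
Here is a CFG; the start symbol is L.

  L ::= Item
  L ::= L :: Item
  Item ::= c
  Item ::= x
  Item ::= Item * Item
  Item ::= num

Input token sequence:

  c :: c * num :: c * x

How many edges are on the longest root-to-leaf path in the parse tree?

[L [L [L [Item c]] :: [Item [Item c] * [Item num]]] :: [Item [Item c] * [Item x]]]

4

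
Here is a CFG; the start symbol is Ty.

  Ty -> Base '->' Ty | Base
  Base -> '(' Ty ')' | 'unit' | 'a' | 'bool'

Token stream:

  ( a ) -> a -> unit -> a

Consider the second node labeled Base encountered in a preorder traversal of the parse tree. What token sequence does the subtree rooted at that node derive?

[Ty [Base ( [Ty [Base a]] )] -> [Ty [Base a] -> [Ty [Base unit] -> [Ty [Base a]]]]]

a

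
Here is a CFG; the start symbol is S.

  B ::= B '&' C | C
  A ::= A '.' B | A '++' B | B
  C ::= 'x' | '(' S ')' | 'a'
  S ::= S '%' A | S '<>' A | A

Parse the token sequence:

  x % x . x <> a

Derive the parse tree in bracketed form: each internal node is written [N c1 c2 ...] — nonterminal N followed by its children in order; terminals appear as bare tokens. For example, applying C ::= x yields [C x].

[S [S [S [A [B [C x]]]] % [A [A [B [C x]]] . [B [C x]]]] <> [A [B [C a]]]]

S
S <> A
S % A <> A
A % A <> A
B % A <> A
C % A <> A
x % A <> A
x % A . B <> A
x % B . B <> A
x % C . B <> A
x % x . B <> A
x % x . C <> A
x % x . x <> A
x % x . x <> B
x % x . x <> C
x % x . x <> a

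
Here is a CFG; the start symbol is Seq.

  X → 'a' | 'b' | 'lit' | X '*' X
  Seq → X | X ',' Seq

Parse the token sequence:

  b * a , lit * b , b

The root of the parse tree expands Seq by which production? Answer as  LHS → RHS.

[Seq [X [X b] * [X a]] , [Seq [X [X lit] * [X b]] , [Seq [X b]]]]

Seq → X ',' Seq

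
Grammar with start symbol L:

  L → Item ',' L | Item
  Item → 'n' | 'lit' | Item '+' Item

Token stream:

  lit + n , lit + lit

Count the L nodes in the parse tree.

[L [Item [Item lit] + [Item n]] , [L [Item [Item lit] + [Item lit]]]]

2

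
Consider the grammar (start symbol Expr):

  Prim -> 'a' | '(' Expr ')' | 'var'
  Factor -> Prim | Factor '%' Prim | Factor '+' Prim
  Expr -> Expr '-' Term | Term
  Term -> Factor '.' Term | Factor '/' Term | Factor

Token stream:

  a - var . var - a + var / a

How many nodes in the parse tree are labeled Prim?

6

[Expr [Expr [Expr [Term [Factor [Prim a]]]] - [Term [Factor [Prim var]] . [Term [Factor [Prim var]]]]] - [Term [Factor [Factor [Prim a]] + [Prim var]] / [Term [Factor [Prim a]]]]]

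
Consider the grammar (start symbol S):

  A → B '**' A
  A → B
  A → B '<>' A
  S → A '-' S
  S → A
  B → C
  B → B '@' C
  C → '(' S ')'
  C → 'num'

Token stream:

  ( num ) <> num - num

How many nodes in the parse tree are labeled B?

[S [A [B [C ( [S [A [B [C num]]]] )]] <> [A [B [C num]]]] - [S [A [B [C num]]]]]

4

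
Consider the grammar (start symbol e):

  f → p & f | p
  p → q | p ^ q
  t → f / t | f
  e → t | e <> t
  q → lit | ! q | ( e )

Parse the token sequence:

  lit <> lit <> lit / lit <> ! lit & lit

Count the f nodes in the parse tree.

[e [e [e [e [t [f [p [q lit]]]]] <> [t [f [p [q lit]]]]] <> [t [f [p [q lit]]] / [t [f [p [q lit]]]]]] <> [t [f [p [q ! [q lit]]] & [f [p [q lit]]]]]]

6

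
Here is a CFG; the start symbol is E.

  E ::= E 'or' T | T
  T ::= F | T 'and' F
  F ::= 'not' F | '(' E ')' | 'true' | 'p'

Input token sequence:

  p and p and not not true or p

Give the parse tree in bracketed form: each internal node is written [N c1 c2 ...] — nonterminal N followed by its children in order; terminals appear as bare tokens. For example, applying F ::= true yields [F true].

[E [E [T [T [T [F p]] and [F p]] and [F not [F not [F true]]]]] or [T [F p]]]

E
E or T
T or T
T and F or T
T and F and F or T
F and F and F or T
p and F and F or T
p and p and F or T
p and p and not F or T
p and p and not not F or T
p and p and not not true or T
p and p and not not true or F
p and p and not not true or p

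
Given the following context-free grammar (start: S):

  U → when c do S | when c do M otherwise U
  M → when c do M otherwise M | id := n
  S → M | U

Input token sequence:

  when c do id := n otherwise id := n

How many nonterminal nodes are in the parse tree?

4

[S [M when c do [M id := n] otherwise [M id := n]]]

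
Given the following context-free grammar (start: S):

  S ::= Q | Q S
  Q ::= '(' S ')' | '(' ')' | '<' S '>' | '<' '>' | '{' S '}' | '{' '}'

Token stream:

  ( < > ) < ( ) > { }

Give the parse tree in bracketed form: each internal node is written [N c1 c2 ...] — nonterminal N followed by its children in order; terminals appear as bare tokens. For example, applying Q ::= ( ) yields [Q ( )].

S
Q S
( S ) S
( Q ) S
( < > ) S
( < > ) Q S
( < > ) < S > S
( < > ) < Q > S
( < > ) < ( ) > S
( < > ) < ( ) > Q
( < > ) < ( ) > { }

[S [Q ( [S [Q < >]] )] [S [Q < [S [Q ( )]] >] [S [Q { }]]]]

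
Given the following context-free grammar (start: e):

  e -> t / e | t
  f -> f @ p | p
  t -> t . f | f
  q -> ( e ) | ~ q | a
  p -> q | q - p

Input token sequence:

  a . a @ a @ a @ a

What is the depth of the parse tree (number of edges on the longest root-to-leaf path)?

[e [t [t [f [p [q a]]]] . [f [f [f [f [p [q a]]] @ [p [q a]]] @ [p [q a]]] @ [p [q a]]]]]

8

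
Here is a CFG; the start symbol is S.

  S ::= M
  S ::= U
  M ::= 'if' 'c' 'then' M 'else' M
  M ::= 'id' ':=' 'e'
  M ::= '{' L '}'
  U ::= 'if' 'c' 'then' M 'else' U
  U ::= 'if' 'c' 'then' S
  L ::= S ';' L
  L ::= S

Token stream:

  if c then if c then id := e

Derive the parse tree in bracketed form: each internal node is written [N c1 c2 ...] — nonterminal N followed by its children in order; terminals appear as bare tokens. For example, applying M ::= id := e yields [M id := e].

[S [U if c then [S [U if c then [S [M id := e]]]]]]

S
U
if c then S
if c then U
if c then if c then S
if c then if c then M
if c then if c then id := e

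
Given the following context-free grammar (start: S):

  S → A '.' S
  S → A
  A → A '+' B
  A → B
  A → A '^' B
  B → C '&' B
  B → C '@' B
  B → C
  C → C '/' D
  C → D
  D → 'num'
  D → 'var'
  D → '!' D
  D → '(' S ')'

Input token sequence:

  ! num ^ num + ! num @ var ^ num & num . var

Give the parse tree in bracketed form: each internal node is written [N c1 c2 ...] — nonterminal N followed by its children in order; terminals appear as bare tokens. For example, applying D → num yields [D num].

[S [A [A [A [A [B [C [D ! [D num]]]]] ^ [B [C [D num]]]] + [B [C [D ! [D num]]] @ [B [C [D var]]]]] ^ [B [C [D num]] & [B [C [D num]]]]] . [S [A [B [C [D var]]]]]]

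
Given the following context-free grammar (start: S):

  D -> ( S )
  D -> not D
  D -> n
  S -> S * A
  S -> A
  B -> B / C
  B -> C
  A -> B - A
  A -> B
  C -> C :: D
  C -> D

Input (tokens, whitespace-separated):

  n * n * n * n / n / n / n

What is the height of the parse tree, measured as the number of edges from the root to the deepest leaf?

[S [S [S [S [A [B [C [D n]]]]] * [A [B [C [D n]]]]] * [A [B [C [D n]]]]] * [A [B [B [B [B [C [D n]]] / [C [D n]]] / [C [D n]]] / [C [D n]]]]]

8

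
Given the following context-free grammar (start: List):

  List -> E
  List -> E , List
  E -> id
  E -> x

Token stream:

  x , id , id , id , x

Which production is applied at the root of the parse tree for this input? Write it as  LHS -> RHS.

List -> E , List

[List [E x] , [List [E id] , [List [E id] , [List [E id] , [List [E x]]]]]]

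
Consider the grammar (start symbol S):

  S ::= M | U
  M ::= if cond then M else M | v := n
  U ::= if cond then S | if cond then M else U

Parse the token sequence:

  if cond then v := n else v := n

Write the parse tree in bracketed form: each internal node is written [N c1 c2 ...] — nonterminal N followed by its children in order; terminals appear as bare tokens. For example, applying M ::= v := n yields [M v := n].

S
M
if cond then M else M
if cond then v := n else M
if cond then v := n else v := n

[S [M if cond then [M v := n] else [M v := n]]]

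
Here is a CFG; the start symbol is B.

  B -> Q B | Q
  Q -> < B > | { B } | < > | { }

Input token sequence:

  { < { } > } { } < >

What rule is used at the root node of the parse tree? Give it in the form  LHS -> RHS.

[B [Q { [B [Q < [B [Q { }]] >]] }] [B [Q { }] [B [Q < >]]]]

B -> Q B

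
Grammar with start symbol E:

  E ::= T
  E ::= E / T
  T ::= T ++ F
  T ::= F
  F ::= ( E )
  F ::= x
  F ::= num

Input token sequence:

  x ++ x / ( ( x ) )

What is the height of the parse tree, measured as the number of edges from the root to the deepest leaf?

9

[E [E [T [T [F x]] ++ [F x]]] / [T [F ( [E [T [F ( [E [T [F x]]] )]]] )]]]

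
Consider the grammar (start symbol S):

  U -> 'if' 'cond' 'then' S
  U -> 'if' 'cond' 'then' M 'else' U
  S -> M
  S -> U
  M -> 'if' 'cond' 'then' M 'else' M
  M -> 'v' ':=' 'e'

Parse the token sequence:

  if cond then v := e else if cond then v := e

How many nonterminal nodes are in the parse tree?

6

[S [U if cond then [M v := e] else [U if cond then [S [M v := e]]]]]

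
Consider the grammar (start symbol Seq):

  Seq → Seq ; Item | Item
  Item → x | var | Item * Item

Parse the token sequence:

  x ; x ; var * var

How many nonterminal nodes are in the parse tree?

[Seq [Seq [Seq [Item x]] ; [Item x]] ; [Item [Item var] * [Item var]]]

8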